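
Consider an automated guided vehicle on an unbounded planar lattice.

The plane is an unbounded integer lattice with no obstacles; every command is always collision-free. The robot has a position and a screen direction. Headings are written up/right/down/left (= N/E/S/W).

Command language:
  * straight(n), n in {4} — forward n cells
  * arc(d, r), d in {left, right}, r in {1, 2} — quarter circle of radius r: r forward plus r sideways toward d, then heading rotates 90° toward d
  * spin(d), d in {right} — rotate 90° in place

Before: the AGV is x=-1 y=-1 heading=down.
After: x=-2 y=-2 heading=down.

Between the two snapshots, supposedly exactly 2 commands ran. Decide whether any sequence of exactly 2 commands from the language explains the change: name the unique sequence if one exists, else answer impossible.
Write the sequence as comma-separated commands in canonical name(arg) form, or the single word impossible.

spin(right), arc(left, 1)

key: still facing S at the end — net rotation zero over 2 steps
start: x=-1 y=-1 heading=down
step 1 (spin(right)): x=-1 y=-1 heading=left
step 2 (arc(left, 1)): x=-2 y=-2 heading=down
no other 2-command option fits: unique.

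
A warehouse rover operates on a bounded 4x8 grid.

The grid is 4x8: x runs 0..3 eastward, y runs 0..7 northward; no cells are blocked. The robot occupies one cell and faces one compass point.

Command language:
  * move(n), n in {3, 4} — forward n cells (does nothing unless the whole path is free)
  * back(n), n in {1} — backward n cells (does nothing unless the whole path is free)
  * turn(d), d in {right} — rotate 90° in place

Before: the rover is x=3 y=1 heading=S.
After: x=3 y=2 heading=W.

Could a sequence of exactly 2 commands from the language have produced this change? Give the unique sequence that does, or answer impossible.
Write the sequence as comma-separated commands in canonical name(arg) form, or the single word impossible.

key: cell and facing (now W) both changed — the 2 commands mix motion and turning
from: x=3 y=1 heading=S
step 1 (back(1)): x=3 y=2 heading=S
step 2 (turn(right)): x=3 y=2 heading=W
no other 2-command option fits: unique.

back(1), turn(right)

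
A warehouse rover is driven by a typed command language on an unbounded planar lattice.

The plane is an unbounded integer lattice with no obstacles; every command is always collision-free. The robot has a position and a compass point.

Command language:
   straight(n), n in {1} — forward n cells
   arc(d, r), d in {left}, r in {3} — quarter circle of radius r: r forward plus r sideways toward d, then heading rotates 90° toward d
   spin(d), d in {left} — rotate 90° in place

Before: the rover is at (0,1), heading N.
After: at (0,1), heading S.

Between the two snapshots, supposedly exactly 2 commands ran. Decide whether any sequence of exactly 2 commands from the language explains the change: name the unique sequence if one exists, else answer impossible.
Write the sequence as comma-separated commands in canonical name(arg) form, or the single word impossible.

spin(left), spin(left)

key: (0,1) unmoved — no command in the sequence translates
begin: at (0,1), heading N
[1] after spin(left): at (0,1), heading W
[2] after spin(left): at (0,1), heading S
all 9 alternatives checked — unique.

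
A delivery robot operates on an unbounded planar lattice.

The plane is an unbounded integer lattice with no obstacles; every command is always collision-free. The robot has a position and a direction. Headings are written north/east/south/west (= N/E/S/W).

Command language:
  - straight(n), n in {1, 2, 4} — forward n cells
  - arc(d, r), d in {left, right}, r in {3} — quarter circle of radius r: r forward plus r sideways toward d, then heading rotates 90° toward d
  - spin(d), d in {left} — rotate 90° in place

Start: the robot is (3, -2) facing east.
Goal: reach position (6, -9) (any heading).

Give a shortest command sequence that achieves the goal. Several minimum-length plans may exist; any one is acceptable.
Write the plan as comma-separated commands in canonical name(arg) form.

from: (3, -2) facing east
t=1 arc(right, 3) ⇒ (6, -5) facing south
t=2 straight(4) ⇒ (6, -9) facing south
nothing shorter than 2 reaches the goal.

arc(right, 3), straight(4)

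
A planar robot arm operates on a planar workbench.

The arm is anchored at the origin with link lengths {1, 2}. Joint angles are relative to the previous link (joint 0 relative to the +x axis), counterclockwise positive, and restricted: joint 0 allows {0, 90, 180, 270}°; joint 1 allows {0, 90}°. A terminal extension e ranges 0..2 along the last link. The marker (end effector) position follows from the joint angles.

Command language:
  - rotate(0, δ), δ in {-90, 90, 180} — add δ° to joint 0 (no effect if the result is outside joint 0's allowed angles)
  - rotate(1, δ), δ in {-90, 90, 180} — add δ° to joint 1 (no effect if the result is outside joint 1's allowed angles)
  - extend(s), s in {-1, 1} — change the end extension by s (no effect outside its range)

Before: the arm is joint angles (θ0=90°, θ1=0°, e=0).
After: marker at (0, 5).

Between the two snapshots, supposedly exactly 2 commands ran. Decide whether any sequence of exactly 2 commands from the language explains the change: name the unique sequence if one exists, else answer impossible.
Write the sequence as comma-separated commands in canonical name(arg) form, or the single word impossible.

initial: joint angles (θ0=90°, θ1=0°, e=0)
1. extend(1) → joint angles (θ0=90°, θ1=0°, e=1)
2. extend(1) → joint angles (θ0=90°, θ1=0°, e=2)
no other 2-command option fits: unique.

extend(1), extend(1)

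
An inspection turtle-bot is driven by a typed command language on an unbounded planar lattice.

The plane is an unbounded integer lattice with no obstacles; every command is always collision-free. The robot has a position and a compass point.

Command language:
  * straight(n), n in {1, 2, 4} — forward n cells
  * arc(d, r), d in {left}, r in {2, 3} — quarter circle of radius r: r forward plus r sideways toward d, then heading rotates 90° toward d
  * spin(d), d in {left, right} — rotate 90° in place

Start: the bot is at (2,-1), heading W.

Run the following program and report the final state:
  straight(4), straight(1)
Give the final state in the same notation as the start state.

start: at (2,-1), heading W
[1] after straight(4): at (-2,-1), heading W
[2] after straight(1): at (-3,-1), heading W

at (-3,-1), heading W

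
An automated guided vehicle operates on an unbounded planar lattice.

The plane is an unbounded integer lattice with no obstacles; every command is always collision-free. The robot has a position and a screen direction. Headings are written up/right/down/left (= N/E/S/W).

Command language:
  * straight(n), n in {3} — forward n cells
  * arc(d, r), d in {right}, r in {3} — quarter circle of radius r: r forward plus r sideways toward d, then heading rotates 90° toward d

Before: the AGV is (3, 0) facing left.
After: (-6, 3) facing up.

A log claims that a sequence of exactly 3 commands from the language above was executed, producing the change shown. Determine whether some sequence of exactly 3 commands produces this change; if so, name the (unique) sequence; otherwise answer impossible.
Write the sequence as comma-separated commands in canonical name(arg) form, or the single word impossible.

straight(3), straight(3), arc(right, 3)

key: running arc(right, 3) before straight(3) would end elsewhere — order is forced
begin: (3, 0) facing left
1. straight(3) → (0, 0) facing left
2. straight(3) → (-3, 0) facing left
3. arc(right, 3) → (-6, 3) facing up
all 8 alternatives checked — unique.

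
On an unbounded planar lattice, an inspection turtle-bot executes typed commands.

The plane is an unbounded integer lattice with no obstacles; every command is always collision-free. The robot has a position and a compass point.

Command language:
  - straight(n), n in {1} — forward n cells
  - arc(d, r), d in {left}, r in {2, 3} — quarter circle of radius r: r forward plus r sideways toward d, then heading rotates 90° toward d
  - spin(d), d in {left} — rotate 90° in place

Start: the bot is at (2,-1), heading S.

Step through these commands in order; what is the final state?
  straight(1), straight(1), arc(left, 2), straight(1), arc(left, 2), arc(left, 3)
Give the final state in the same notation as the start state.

t0: at (2,-1), heading S
1. straight(1) → at (2,-2), heading S
2. straight(1) → at (2,-3), heading S
3. arc(left, 2) → at (4,-5), heading E
4. straight(1) → at (5,-5), heading E
5. arc(left, 2) → at (7,-3), heading N
6. arc(left, 3) → at (4,0), heading W

at (4,0), heading W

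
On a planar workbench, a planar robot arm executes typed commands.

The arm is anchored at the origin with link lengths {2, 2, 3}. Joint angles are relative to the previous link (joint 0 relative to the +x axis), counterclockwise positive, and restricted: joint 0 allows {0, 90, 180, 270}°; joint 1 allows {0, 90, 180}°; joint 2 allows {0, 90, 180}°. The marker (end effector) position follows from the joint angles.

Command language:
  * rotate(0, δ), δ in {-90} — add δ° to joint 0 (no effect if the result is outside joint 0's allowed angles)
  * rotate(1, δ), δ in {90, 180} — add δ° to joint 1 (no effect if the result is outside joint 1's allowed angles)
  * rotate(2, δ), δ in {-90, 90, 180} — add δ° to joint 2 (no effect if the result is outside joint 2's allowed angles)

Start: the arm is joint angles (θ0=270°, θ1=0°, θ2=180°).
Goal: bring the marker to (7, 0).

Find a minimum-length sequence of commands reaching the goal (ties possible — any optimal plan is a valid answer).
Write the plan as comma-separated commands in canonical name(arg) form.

rotate(2, 180), rotate(0, -90), rotate(0, -90), rotate(0, -90)

begin: joint angles (θ0=270°, θ1=0°, θ2=180°)
1. rotate(2, 180) → joint angles (θ0=270°, θ1=0°, θ2=0°)
2. rotate(0, -90) → joint angles (θ0=180°, θ1=0°, θ2=0°)
3. rotate(0, -90) → joint angles (θ0=90°, θ1=0°, θ2=0°)
4. rotate(0, -90) → joint angles (θ0=0°, θ1=0°, θ2=0°)
nothing shorter than 4 reaches the goal.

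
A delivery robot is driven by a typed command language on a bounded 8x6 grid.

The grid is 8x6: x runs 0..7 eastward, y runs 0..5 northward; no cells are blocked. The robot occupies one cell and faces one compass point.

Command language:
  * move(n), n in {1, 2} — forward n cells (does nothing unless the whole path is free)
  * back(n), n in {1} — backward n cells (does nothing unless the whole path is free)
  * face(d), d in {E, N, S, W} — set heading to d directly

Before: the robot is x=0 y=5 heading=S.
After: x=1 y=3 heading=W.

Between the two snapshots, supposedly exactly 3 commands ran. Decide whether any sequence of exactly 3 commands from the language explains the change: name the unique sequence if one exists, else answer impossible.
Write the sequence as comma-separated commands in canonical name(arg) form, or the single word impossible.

move(2), face(W), back(1)

key: position moved to (1,3) AND the heading swung to W — translation plus rotation needed
from: x=0 y=5 heading=S
1. move(2) → x=0 y=3 heading=S
2. face(W) → x=0 y=3 heading=W
3. back(1) → x=1 y=3 heading=W
no other 3-command option fits: unique.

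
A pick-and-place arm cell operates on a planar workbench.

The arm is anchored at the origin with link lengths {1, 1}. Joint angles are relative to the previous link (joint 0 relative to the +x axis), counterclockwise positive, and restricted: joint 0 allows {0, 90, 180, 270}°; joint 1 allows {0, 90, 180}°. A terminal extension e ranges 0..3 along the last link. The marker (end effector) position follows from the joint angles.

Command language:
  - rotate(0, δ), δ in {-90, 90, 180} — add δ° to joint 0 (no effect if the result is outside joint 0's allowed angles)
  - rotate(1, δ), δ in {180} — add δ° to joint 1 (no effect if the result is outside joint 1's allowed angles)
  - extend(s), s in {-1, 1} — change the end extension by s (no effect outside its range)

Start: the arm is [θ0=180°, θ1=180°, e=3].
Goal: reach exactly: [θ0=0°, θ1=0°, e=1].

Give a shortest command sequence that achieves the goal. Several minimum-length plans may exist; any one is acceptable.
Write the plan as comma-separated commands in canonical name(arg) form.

rotate(1, 180), rotate(0, 180), extend(-1), extend(-1)

initial: [θ0=180°, θ1=180°, e=3]
t=1 rotate(1, 180) ⇒ [θ0=180°, θ1=0°, e=3]
t=2 rotate(0, 180) ⇒ [θ0=0°, θ1=0°, e=3]
t=3 extend(-1) ⇒ [θ0=0°, θ1=0°, e=2]
t=4 extend(-1) ⇒ [θ0=0°, θ1=0°, e=1]
no 3-step plan works, so 4 is optimal.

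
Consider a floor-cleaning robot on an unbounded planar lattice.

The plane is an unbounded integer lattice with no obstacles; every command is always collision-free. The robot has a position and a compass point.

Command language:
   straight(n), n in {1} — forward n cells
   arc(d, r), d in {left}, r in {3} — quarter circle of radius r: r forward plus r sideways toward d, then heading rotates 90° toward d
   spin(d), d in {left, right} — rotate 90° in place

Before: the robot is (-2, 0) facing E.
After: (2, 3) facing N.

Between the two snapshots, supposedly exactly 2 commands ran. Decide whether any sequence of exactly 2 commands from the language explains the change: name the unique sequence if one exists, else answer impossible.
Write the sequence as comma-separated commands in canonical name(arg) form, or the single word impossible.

straight(1), arc(left, 3)

key: running arc(left, 3) before straight(1) would end elsewhere — order is forced
start: (-2, 0) facing E
[1] after straight(1): (-1, 0) facing E
[2] after arc(left, 3): (2, 3) facing N
no rival 2-sequence matches.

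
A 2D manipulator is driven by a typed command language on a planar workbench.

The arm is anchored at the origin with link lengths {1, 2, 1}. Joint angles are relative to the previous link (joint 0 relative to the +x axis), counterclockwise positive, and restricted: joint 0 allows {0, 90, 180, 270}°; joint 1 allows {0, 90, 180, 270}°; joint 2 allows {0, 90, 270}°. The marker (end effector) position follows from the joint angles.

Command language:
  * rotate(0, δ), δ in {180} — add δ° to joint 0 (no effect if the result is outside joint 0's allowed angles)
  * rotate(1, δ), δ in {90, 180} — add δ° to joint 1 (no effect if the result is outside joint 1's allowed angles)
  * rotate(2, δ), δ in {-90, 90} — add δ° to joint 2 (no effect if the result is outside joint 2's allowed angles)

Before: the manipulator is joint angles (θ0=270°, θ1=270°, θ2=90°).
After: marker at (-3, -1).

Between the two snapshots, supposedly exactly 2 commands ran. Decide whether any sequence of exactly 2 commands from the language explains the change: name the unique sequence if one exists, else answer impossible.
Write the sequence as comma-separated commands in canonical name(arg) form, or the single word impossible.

rotate(2, 90), rotate(2, -90)

key: order matters: swapping rotate(2, 90) and rotate(2, -90) lands elsewhere
begin: joint angles (θ0=270°, θ1=270°, θ2=90°)
t=1 rotate(2, 90) ⇒ joint angles (θ0=270°, θ1=270°, θ2=90°)
t=2 rotate(2, -90) ⇒ joint angles (θ0=270°, θ1=270°, θ2=0°)
uniquely the one of 25 2-step routes that fits.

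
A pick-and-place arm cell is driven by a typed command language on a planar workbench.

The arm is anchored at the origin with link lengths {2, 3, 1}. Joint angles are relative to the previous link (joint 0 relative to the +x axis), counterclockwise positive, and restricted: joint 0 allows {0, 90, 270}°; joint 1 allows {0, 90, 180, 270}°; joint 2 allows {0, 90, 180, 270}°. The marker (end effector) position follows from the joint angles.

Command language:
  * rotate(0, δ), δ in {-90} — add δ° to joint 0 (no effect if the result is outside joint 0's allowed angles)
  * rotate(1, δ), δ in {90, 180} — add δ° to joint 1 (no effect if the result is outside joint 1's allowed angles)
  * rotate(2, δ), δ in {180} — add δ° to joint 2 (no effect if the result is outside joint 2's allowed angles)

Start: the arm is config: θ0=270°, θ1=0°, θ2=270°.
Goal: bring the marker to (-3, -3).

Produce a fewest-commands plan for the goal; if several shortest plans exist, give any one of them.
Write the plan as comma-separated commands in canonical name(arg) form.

from: config: θ0=270°, θ1=0°, θ2=270°
t=1 rotate(1, 90) ⇒ config: θ0=270°, θ1=90°, θ2=270°
t=2 rotate(1, 180) ⇒ config: θ0=270°, θ1=270°, θ2=270°
t=3 rotate(2, 180) ⇒ config: θ0=270°, θ1=270°, θ2=90°
shorter routes all fall short; 3 is best.

rotate(1, 90), rotate(1, 180), rotate(2, 180)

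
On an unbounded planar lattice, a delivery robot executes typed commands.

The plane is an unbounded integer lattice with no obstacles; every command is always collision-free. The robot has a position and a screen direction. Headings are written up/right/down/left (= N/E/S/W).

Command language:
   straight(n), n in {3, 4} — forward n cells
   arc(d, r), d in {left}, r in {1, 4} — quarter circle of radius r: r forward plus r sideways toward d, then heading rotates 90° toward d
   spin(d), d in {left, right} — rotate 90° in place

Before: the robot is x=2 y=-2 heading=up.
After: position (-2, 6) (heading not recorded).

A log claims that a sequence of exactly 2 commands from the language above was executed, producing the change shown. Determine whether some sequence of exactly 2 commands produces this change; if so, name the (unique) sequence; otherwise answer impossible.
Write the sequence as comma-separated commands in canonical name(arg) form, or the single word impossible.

straight(4), arc(left, 4)

key: order matters: swapping straight(4) and arc(left, 4) lands elsewhere
from: x=2 y=-2 heading=up
[1] after straight(4): x=2 y=2 heading=up
[2] after arc(left, 4): x=-2 y=6 heading=left
all 36 alternatives checked — unique.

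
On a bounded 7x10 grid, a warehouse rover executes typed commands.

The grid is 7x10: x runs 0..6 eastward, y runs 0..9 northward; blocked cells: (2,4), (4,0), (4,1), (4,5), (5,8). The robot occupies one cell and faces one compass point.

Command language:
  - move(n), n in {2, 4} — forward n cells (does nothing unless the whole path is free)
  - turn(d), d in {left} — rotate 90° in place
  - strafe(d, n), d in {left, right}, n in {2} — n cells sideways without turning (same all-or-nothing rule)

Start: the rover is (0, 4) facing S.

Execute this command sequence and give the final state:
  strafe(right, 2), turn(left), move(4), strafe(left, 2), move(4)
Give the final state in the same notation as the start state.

(4, 6) facing E

t0: (0, 4) facing S
step 1 (strafe(right, 2)): (0, 4) facing S
step 2 (turn(left)): (0, 4) facing E
step 3 (move(4)): (0, 4) facing E
step 4 (strafe(left, 2)): (0, 6) facing E
step 5 (move(4)): (4, 6) facing E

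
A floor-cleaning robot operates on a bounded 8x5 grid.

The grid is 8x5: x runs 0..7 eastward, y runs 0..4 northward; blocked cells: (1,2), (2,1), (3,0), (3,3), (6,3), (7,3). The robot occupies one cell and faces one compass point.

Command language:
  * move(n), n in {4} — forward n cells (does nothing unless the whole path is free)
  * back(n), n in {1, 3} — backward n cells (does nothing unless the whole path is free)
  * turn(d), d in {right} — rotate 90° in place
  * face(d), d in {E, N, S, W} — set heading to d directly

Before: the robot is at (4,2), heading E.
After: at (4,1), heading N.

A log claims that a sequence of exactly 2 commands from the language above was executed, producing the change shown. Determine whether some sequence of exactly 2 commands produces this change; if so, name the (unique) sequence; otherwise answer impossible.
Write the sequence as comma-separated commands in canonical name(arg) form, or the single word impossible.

key: running back(1) before face(N) would end elsewhere — order is forced
initial: at (4,2), heading E
[1] after face(N): at (4,2), heading N
[2] after back(1): at (4,1), heading N
all 64 alternatives checked — unique.

face(N), back(1)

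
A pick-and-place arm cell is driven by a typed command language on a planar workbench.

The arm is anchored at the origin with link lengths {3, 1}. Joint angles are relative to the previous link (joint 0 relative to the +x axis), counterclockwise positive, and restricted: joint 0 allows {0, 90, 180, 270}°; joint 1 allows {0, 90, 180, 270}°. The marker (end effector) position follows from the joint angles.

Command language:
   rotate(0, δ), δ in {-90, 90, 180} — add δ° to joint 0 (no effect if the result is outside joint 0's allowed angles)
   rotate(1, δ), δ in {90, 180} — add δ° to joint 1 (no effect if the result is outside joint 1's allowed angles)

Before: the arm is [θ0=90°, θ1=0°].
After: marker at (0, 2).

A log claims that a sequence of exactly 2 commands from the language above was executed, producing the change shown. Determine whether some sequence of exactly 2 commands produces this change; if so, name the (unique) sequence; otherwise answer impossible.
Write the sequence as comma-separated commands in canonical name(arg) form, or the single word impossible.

rotate(1, 90), rotate(1, 90)

from: [θ0=90°, θ1=0°]
[1] after rotate(1, 90): [θ0=90°, θ1=90°]
[2] after rotate(1, 90): [θ0=90°, θ1=180°]
uniquely the one of 25 2-step routes that fits.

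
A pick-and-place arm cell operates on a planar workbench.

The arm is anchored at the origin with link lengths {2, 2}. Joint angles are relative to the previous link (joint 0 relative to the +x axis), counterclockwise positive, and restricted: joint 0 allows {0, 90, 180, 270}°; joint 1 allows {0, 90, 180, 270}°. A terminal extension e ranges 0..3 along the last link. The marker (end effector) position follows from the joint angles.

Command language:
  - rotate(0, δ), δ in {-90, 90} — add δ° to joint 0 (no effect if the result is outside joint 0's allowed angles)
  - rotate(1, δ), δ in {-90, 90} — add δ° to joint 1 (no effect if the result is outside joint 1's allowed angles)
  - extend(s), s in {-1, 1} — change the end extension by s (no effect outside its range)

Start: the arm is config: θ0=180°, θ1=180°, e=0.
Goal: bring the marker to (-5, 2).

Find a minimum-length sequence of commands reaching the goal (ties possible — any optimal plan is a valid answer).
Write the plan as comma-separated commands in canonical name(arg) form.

initial: config: θ0=180°, θ1=180°, e=0
[1] after rotate(0, -90): config: θ0=90°, θ1=180°, e=0
[2] after extend(1): config: θ0=90°, θ1=180°, e=1
[3] after extend(1): config: θ0=90°, θ1=180°, e=2
[4] after extend(1): config: θ0=90°, θ1=180°, e=3
[5] after rotate(1, -90): config: θ0=90°, θ1=90°, e=3
no 4-step plan works, so 5 is optimal.

rotate(0, -90), extend(1), extend(1), extend(1), rotate(1, -90)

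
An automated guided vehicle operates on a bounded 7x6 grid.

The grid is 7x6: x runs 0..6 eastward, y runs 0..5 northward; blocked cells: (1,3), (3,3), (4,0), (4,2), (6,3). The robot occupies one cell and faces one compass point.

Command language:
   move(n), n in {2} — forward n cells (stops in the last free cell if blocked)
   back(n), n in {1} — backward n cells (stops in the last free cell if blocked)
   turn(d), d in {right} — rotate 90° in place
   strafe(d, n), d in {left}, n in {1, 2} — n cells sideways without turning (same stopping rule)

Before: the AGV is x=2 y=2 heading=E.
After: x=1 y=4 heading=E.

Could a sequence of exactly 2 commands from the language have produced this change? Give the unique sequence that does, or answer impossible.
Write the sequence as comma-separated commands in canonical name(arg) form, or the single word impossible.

key: heading stays E — no command in the sequence turns
start: x=2 y=2 heading=E
1. strafe(left, 2) → x=2 y=4 heading=E
2. back(1) → x=1 y=4 heading=E
no other 2-command option fits: unique.

strafe(left, 2), back(1)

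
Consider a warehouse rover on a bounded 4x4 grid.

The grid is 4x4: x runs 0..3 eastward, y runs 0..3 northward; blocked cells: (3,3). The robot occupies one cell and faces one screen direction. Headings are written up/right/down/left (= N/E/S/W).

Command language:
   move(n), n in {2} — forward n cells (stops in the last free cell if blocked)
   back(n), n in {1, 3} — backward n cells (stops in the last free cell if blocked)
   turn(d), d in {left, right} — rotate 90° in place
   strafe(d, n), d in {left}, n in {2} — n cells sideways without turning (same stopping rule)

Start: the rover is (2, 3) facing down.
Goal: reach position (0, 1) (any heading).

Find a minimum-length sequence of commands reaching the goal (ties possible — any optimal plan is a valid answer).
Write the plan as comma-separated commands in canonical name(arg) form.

move(2), turn(left), back(3)

initial: (2, 3) facing down
step 1 (move(2)): (2, 1) facing down
step 2 (turn(left)): (2, 1) facing right
step 3 (back(3)): (0, 1) facing right
no 2-step plan works, so 3 is optimal.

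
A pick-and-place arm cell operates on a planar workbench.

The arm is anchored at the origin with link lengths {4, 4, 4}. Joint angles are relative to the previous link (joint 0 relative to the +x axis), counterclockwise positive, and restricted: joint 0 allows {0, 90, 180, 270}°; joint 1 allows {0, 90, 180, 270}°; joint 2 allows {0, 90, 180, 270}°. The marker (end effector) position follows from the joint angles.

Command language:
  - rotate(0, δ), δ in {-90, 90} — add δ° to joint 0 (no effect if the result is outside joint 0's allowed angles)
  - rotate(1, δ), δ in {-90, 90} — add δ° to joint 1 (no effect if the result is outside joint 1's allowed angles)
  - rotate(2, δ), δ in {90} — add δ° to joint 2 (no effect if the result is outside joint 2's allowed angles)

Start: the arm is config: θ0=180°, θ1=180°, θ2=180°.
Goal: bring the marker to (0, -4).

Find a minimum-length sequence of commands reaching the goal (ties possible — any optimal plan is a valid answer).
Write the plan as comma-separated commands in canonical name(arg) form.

rotate(0, 90)

t0: config: θ0=180°, θ1=180°, θ2=180°
[1] after rotate(0, 90): config: θ0=270°, θ1=180°, θ2=180°
nothing shorter than 1 reaches the goal.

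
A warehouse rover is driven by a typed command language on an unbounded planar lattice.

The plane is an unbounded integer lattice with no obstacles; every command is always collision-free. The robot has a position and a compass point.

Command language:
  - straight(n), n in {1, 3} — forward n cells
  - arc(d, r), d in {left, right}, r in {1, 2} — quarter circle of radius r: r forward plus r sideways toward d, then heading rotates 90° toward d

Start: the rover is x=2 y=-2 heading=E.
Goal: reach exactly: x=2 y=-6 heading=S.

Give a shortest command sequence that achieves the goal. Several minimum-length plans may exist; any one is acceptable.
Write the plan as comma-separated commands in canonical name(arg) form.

arc(right, 2), arc(right, 1), arc(left, 1)

start: x=2 y=-2 heading=E
step 1 (arc(right, 2)): x=4 y=-4 heading=S
step 2 (arc(right, 1)): x=3 y=-5 heading=W
step 3 (arc(left, 1)): x=2 y=-6 heading=S
nothing shorter than 3 reaches the goal.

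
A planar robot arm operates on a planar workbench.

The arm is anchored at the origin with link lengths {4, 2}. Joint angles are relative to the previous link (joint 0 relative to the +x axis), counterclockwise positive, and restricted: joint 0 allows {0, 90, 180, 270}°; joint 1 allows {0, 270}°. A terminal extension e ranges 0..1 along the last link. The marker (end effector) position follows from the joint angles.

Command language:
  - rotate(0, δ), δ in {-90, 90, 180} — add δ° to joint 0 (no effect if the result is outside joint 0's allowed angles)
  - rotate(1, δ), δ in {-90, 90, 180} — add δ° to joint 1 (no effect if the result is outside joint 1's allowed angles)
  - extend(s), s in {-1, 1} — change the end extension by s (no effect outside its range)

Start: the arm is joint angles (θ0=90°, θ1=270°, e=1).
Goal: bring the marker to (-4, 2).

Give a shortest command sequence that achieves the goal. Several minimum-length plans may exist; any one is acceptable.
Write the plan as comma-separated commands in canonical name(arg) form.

extend(-1), rotate(0, 90)

start: joint angles (θ0=90°, θ1=270°, e=1)
[1] after extend(-1): joint angles (θ0=90°, θ1=270°, e=0)
[2] after rotate(0, 90): joint angles (θ0=180°, θ1=270°, e=0)
nothing shorter than 2 reaches the goal.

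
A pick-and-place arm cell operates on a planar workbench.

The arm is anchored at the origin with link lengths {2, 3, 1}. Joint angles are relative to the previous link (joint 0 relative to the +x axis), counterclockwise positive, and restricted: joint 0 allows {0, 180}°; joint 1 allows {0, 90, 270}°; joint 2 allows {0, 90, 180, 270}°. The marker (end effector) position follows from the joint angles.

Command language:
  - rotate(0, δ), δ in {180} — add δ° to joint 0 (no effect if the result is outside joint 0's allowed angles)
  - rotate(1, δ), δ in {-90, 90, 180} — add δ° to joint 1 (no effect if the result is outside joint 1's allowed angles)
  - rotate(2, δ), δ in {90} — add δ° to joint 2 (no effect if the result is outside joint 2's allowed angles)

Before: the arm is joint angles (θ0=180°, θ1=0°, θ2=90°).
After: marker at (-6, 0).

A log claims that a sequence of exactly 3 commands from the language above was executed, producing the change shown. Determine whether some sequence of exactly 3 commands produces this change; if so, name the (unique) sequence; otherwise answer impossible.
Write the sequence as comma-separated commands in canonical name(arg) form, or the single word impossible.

begin: joint angles (θ0=180°, θ1=0°, θ2=90°)
1. rotate(2, 90) → joint angles (θ0=180°, θ1=0°, θ2=180°)
2. rotate(2, 90) → joint angles (θ0=180°, θ1=0°, θ2=270°)
3. rotate(2, 90) → joint angles (θ0=180°, θ1=0°, θ2=0°)
no other 3-command option fits: unique.

rotate(2, 90), rotate(2, 90), rotate(2, 90)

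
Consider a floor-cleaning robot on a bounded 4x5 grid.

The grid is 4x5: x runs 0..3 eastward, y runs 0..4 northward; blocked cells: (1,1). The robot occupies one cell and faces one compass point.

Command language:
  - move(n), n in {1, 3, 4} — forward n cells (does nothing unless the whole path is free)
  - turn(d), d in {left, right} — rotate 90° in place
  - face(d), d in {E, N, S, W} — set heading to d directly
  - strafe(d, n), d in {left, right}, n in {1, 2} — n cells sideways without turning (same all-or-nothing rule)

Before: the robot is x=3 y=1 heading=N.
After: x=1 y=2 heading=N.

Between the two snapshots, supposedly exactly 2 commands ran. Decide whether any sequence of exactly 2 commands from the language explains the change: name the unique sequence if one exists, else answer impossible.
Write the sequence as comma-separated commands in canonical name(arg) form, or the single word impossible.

key: still facing N at the end — nothing in the sequence rotates
begin: x=3 y=1 heading=N
step 1 (move(1)): x=3 y=2 heading=N
step 2 (strafe(left, 2)): x=1 y=2 heading=N
uniquely the one of 169 2-step routes that fits.

move(1), strafe(left, 2)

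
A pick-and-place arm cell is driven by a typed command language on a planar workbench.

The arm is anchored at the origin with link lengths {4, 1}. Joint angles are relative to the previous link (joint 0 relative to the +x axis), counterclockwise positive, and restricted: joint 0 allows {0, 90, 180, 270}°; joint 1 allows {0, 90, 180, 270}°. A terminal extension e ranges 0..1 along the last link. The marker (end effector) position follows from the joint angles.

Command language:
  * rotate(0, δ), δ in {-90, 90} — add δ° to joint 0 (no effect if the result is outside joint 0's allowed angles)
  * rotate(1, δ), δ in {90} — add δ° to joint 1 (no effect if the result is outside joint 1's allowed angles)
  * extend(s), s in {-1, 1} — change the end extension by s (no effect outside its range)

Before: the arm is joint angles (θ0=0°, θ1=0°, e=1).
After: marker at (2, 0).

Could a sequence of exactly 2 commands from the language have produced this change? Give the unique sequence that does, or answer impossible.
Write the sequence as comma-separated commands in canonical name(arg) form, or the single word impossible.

from: joint angles (θ0=0°, θ1=0°, e=1)
1. rotate(1, 90) → joint angles (θ0=0°, θ1=90°, e=1)
2. rotate(1, 90) → joint angles (θ0=0°, θ1=180°, e=1)
uniquely the one of 25 2-step routes that fits.

rotate(1, 90), rotate(1, 90)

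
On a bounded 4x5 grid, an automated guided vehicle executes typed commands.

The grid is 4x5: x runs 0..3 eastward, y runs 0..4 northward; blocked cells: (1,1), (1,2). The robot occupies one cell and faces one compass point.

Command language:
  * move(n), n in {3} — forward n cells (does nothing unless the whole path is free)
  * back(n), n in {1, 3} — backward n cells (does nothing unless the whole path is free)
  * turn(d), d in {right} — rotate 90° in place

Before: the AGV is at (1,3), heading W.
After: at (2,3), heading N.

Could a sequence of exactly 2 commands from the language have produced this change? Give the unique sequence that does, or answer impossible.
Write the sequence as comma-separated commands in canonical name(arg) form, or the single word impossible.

key: order matters: swapping back(1) and turn(right) lands elsewhere
begin: at (1,3), heading W
step 1 (back(1)): at (2,3), heading W
step 2 (turn(right)): at (2,3), heading N
no other 2-command option fits: unique.

back(1), turn(right)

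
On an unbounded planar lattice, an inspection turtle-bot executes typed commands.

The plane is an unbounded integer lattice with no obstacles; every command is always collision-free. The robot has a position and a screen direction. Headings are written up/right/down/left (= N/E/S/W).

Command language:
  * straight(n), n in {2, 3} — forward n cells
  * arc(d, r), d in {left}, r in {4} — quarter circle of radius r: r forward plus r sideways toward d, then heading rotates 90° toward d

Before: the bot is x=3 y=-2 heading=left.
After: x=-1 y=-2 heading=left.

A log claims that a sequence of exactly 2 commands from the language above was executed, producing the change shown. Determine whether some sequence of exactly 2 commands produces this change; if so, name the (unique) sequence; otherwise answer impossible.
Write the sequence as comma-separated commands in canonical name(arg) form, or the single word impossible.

key: still facing W at the end — nothing in the sequence rotates
initial: x=3 y=-2 heading=left
t=1 straight(2) ⇒ x=1 y=-2 heading=left
t=2 straight(2) ⇒ x=-1 y=-2 heading=left
no rival 2-sequence matches.

straight(2), straight(2)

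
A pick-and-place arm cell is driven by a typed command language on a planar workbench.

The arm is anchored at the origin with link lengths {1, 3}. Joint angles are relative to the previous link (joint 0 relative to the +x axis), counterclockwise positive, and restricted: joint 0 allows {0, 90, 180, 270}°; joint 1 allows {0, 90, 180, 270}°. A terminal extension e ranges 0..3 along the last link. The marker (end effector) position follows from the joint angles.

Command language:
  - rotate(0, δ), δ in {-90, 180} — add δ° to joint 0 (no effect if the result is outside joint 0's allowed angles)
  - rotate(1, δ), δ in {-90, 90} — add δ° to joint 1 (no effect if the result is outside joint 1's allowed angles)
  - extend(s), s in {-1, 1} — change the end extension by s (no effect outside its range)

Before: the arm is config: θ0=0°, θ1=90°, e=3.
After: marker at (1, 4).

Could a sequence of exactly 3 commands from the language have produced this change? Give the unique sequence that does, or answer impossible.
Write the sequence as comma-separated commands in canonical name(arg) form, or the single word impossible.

extend(1), extend(-1), extend(-1)

key: running extend(-1) before extend(1) would end elsewhere — order is forced
start: config: θ0=0°, θ1=90°, e=3
t=1 extend(1) ⇒ config: θ0=0°, θ1=90°, e=3
t=2 extend(-1) ⇒ config: θ0=0°, θ1=90°, e=2
t=3 extend(-1) ⇒ config: θ0=0°, θ1=90°, e=1
no rival 3-sequence matches.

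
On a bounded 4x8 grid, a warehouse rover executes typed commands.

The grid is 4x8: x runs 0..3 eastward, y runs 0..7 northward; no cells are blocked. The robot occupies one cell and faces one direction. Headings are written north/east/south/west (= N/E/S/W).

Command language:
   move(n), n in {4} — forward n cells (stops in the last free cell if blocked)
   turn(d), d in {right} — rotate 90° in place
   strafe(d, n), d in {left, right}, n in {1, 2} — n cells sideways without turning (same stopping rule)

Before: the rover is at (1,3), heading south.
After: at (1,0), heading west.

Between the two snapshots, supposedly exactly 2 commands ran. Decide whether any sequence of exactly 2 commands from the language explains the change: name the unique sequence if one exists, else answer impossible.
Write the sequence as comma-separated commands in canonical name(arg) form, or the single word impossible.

key: running turn(right) before move(4) would end elsewhere — order is forced
start: at (1,3), heading south
t=1 move(4) ⇒ at (1,0), heading south
t=2 turn(right) ⇒ at (1,0), heading west
no other 2-command option fits: unique.

move(4), turn(right)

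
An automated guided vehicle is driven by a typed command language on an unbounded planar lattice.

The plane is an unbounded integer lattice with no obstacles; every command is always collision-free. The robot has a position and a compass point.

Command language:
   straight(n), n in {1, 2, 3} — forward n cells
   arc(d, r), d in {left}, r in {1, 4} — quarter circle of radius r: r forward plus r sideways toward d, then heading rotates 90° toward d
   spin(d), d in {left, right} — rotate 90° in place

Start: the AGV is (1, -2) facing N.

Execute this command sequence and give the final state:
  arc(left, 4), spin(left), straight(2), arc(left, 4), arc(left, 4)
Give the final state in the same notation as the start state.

start: (1, -2) facing N
[1] after arc(left, 4): (-3, 2) facing W
[2] after spin(left): (-3, 2) facing S
[3] after straight(2): (-3, 0) facing S
[4] after arc(left, 4): (1, -4) facing E
[5] after arc(left, 4): (5, 0) facing N

(5, 0) facing N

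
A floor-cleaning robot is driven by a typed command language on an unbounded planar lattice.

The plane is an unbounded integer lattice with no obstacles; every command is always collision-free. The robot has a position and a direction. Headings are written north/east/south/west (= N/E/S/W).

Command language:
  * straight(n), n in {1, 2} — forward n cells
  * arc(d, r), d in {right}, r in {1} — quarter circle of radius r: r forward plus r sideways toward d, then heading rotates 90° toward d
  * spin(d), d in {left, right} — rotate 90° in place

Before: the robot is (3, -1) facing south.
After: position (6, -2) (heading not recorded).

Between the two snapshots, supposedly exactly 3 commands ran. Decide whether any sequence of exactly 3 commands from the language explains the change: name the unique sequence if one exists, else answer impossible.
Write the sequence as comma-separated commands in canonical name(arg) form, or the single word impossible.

spin(left), straight(2), arc(right, 1)

key: running arc(right, 1) before spin(left) would end elsewhere — order is forced
t0: (3, -1) facing south
1. spin(left) → (3, -1) facing east
2. straight(2) → (5, -1) facing east
3. arc(right, 1) → (6, -2) facing south
uniquely the one of 125 3-step routes that fits.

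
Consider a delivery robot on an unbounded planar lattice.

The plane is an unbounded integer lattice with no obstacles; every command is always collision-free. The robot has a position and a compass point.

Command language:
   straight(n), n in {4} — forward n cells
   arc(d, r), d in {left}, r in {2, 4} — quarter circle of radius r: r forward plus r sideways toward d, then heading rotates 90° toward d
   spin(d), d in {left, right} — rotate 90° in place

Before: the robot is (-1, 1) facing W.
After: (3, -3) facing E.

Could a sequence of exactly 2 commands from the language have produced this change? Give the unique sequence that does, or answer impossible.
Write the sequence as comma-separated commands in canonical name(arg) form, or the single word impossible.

spin(left), arc(left, 4)

key: cell and facing (now E) both changed — the 2 commands mix motion and turning
initial: (-1, 1) facing W
t=1 spin(left) ⇒ (-1, 1) facing S
t=2 arc(left, 4) ⇒ (3, -3) facing E
uniquely the one of 25 2-step routes that fits.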